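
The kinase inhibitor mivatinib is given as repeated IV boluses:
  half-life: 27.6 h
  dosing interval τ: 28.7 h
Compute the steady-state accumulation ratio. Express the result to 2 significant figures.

1.9

k = ln2 / t½ = 0.693147 / 27.6 = 0.02511 h⁻¹
e^(−kτ) = e^(−0.02511 × 28.7) = 0.4864
Accumulation ratio R = 1 / (1 − e^(−kτ)) = 1 / (1 − 0.4864) = 1.947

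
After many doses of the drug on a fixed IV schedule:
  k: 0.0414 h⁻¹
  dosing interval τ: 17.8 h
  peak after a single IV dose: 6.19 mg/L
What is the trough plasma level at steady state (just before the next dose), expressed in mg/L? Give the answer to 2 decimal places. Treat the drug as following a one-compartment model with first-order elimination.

5.68 mg/L

e^(−kτ) = e^(−0.04140 × 17.8) = 0.4786
Accumulation ratio R = 1 / (1 − e^(−kτ)) = 1 / (1 − 0.4786) = 1.918
Steady-state trough = C₀ × R × e^(−kτ) = 6.19 × 1.918 × 0.4786 = 5.682 mg/L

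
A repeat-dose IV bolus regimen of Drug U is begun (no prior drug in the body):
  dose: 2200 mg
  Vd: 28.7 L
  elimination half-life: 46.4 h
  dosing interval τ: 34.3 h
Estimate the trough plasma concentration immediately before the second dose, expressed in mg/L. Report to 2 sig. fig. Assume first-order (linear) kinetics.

46 mg/L

C₀ per dose = Dose / Vd = 2200 / 28.7 = 76.66 mg/L
k = ln2 / t½ = 0.693147 / 46.4 = 0.01494 h⁻¹
Fraction remaining after one interval: r = e^(−kτ) = e^(−0.01494 × 34.3) = 0.5990
Before dose 2, 1 dose has been given (aged 1τ).
C_trough = C₀ × r = 76.66 × 0.5990 = 45.92 mg/L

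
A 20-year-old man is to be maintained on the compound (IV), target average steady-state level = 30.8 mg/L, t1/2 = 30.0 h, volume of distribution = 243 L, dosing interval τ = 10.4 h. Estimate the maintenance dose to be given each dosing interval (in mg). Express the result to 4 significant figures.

1798 mg

k = ln2 / t½ = 0.693147 / 30.0 = 0.02310 h⁻¹
CL = k × Vd = 0.02310 × 243 = 5.613 L/h
At steady state, Dose/τ = Css × CL.
Dose = Css × CL × τ = 30.8 × 5.613 × 10.4 = 1798 mg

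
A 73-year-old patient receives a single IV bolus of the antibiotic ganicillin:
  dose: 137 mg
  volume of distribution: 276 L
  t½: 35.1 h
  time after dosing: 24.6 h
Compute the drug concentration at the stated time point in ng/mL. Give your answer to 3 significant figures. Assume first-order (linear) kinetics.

C₀ = Dose / Vd = 137.0 / 276 = 0.4964 mg/L
k = ln2 / t½ = 0.693147 / 35.1 = 0.01975 h⁻¹
C = C₀ · e^(−k·t) = 0.4964 × e^(−0.01975 × 24.6)
  = 0.4964 × 0.6152 = 0.3054 mg/L
Convert: 0.3054 mg/L × 1000 = 305.4 ng/mL

305 ng/mL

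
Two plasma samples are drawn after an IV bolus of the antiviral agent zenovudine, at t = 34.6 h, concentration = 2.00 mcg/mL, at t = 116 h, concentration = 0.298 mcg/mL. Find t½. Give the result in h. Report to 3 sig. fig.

k = ln(C₁/C₂) / (t₂ − t₁) = ln(2.00/0.298) / (116 − 34.6)
  = 1.904 / 81.40 = 0.02339 h⁻¹
t½ = ln2 / k = 0.693147 / 0.02339 = 29.63 h

29.6 h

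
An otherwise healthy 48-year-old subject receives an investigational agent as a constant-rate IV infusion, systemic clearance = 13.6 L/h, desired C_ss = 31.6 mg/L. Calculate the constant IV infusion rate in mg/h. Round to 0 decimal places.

430 mg/h

At steady state, infusion rate R₀ = Css × CL = 31.6 × 13.60 = 429.8 mg/h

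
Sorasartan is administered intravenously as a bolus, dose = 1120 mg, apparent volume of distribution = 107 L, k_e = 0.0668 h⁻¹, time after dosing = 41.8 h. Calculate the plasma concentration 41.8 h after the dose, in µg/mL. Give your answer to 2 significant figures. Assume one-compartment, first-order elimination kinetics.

0.64 µg/mL

C₀ = Dose / Vd = 1120 / 107 = 10.47 mg/L
C = C₀ · e^(−k·t) = 10.47 × e^(−0.06680 × 41.8)
  = 10.47 × 0.06128 = 0.6416 mg/L
(0.6416 mg/L = 0.6416 µg/mL)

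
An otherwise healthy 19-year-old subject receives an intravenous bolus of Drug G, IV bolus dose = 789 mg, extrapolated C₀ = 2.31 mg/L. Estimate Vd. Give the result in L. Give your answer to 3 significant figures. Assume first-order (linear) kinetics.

342 L

Vd = Dose / C₀ = 789.0 / 2.31 = 341.6 L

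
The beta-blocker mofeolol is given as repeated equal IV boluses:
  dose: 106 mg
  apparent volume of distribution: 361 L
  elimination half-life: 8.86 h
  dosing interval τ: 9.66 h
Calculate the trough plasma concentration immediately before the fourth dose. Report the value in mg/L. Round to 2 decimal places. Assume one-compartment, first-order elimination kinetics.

C₀ per dose = Dose / Vd = 106 / 361 = 0.2936 mg/L
k = ln2 / t½ = 0.693147 / 8.86 = 0.07823 h⁻¹
Fraction remaining after one interval: r = e^(−kτ) = e^(−0.07823 × 9.66) = 0.4697
Before dose 4, 3 doses have been given (aged 1τ, 2τ, 3τ).
C_trough = C₀ × (r + r² + … + r^3) = C₀ × r(1−r^3)/(1−r)
        = 0.2936 × 0.4697 × (1 − 0.1036) / (1 − 0.4697) = 0.2331 mg/L

0.23 mg/L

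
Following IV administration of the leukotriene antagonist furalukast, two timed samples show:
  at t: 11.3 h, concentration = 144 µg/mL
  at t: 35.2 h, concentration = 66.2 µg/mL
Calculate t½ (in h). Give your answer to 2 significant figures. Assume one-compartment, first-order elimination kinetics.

k = ln(C₁/C₂) / (t₂ − t₁) = ln(144/66.2) / (35.2 − 11.3)
  = 0.7771 / 23.90 = 0.03251 h⁻¹
t½ = ln2 / k = 0.693147 / 0.03251 = 21.32 h

21 h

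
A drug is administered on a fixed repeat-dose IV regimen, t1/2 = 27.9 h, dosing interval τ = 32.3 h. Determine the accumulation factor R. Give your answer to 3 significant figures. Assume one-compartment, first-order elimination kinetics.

k = ln2 / t½ = 0.693147 / 27.9 = 0.02484 h⁻¹
e^(−kτ) = e^(−0.02484 × 32.3) = 0.4483
Accumulation ratio R = 1 / (1 − e^(−kτ)) = 1 / (1 − 0.4483) = 1.813

1.81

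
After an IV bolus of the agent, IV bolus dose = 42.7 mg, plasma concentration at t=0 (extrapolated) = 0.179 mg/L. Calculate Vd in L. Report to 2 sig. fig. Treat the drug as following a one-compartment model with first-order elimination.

240 L

Vd = Dose / C₀ = 42.70 / 0.179 = 238.5 L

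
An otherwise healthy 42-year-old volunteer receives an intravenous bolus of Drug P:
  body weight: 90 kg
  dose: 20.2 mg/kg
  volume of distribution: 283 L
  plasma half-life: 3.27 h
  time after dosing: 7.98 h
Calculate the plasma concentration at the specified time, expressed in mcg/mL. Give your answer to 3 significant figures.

1.18 mcg/mL

Total dose = 20.2 × 90 = 1818 mg
C₀ = Dose / Vd = 1818 / 283 = 6.424 mg/L
k = ln2 / t½ = 0.693147 / 3.27 = 0.2120 h⁻¹
C = C₀ · e^(−k·t) = 6.424 × e^(−0.2120 × 7.98)
  = 6.424 × 0.1842 = 1.183 mg/L
(1.183 mg/L = 1.183 mcg/mL)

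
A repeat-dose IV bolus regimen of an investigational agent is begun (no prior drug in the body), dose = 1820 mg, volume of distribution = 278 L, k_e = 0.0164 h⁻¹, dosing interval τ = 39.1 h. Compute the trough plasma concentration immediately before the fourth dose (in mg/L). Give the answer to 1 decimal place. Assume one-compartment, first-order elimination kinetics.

C₀ per dose = Dose / Vd = 1820 / 278 = 6.547 mg/L
Fraction remaining after one interval: r = e^(−kτ) = e^(−0.01640 × 39.1) = 0.5266
Before dose 4, 3 doses have been given (aged 1τ, 2τ, 3τ).
C_trough = C₀ × (r + r² + … + r^3) = C₀ × r(1−r^3)/(1−r)
        = 6.547 × 0.5266 × (1 − 0.1460) / (1 − 0.5266) = 6.219 mg/L

6.2 mg/L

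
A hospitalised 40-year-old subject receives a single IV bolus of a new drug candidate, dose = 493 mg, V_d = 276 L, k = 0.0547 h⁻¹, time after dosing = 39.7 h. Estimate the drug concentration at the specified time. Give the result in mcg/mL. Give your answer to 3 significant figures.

0.204 mcg/mL

C₀ = Dose / Vd = 493.0 / 276 = 1.786 mg/L
C = C₀ · e^(−k·t) = 1.786 × e^(−0.05470 × 39.7)
  = 1.786 × 0.1140 = 0.2036 mg/L
(0.2036 mg/L = 0.2036 mcg/mL)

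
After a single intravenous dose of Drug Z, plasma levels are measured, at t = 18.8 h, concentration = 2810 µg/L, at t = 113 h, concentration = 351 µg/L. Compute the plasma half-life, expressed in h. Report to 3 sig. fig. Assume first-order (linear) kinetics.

k = ln(C₁/C₂) / (t₂ − t₁) = ln(2810/351) / (113 − 18.8)
  = 2.080 / 94.20 = 0.02208 h⁻¹
t½ = ln2 / k = 0.693147 / 0.02208 = 31.39 h

31.4 h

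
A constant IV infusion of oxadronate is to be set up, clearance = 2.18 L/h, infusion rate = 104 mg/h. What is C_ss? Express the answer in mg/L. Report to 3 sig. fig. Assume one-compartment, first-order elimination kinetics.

At steady state Css = R₀ / CL = 104 / 2.180 = 47.71 mg/L

47.7 mg/L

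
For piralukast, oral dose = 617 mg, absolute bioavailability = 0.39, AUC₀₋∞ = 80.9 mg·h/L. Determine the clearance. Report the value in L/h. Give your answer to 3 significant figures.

CL = F·Dose / AUC = 0.39 × 617 / 80.9 = 2.974 L/h

2.97 L/h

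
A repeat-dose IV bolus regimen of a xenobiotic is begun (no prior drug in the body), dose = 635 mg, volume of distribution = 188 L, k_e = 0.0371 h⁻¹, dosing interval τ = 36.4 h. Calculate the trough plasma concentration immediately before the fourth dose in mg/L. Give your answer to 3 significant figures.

1.16 mg/L

C₀ per dose = Dose / Vd = 635 / 188 = 3.378 mg/L
Fraction remaining after one interval: r = e^(−kτ) = e^(−0.03710 × 36.4) = 0.2591
Before dose 4, 3 doses have been given (aged 1τ, 2τ, 3τ).
C_trough = C₀ × (r + r² + … + r^3) = C₀ × r(1−r^3)/(1−r)
        = 3.378 × 0.2591 × (1 − 0.01739) / (1 − 0.2591) = 1.161 mg/L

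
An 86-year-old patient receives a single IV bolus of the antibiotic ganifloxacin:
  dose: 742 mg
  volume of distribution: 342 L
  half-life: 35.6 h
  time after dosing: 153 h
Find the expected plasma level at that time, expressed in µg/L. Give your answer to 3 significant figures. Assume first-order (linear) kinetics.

C₀ = Dose / Vd = 742.0 / 342 = 2.170 mg/L
k = ln2 / t½ = 0.693147 / 35.6 = 0.01947 h⁻¹
C = C₀ · e^(−k·t) = 2.170 × e^(−0.01947 × 153)
  = 2.170 × 0.05085 = 0.1103 mg/L
Convert: 0.1103 mg/L × 1000 = 110.3 µg/L

110 µg/L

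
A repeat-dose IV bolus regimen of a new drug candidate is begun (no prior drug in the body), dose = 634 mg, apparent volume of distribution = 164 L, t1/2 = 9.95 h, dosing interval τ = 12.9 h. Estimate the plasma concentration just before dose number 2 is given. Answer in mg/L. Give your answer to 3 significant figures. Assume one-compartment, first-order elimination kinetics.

C₀ per dose = Dose / Vd = 634 / 164 = 3.866 mg/L
k = ln2 / t½ = 0.693147 / 9.95 = 0.06966 h⁻¹
Fraction remaining after one interval: r = e^(−kτ) = e^(−0.06966 × 12.9) = 0.4071
Before dose 2, 1 dose has been given (aged 1τ).
C_trough = C₀ × r = 3.866 × 0.4071 = 1.574 mg/L

1.57 mg/L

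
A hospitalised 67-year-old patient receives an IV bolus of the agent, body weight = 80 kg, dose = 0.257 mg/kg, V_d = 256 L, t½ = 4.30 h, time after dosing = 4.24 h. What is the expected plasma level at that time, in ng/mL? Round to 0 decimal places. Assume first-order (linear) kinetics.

41 ng/mL

Total dose = 0.257 × 80 = 20.56 mg
C₀ = Dose / Vd = 20.56 / 256 = 0.08031 mg/L
k = ln2 / t½ = 0.693147 / 4.30 = 0.1612 h⁻¹
C = C₀ · e^(−k·t) = 0.08031 × e^(−0.1612 × 4.24)
  = 0.08031 × 0.5049 = 0.04055 mg/L
Convert: 0.04055 mg/L × 1000 = 40.55 ng/mL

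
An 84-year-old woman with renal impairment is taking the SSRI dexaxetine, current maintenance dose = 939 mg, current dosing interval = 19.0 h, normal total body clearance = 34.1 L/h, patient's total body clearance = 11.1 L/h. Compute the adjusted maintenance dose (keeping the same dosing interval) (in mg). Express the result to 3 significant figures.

306 mg

To keep the same average steady-state level, dosing rate must scale with clearance.
CL ratio = 11.1 / 34.1 = 0.3255
New dose (same interval) = 939 × 0.3255 = 305.6 mg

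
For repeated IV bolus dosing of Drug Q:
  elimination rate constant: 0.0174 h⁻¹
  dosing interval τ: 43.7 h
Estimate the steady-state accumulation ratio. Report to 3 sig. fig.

e^(−kτ) = e^(−0.01740 × 43.7) = 0.4675
Accumulation ratio R = 1 / (1 − e^(−kτ)) = 1 / (1 − 0.4675) = 1.878

1.88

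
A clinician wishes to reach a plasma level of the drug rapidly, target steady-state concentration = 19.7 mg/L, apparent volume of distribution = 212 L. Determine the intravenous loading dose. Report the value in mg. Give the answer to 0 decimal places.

4176 mg

LD = Css × Vd = 19.7 × 212 = 4176 mg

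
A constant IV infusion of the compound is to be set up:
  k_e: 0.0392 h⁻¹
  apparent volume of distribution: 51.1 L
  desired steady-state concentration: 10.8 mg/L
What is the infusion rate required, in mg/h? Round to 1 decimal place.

21.6 mg/h

CL = k × Vd = 0.03920 × 51.1 = 2.003 L/h
At steady state, infusion rate R₀ = Css × CL = 10.8 × 2.003 = 21.63 mg/h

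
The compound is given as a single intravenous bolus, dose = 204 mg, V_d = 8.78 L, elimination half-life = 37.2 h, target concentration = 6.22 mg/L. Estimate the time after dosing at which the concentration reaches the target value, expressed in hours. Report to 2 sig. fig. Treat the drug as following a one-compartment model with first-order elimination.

71 h

C₀ = Dose / Vd = 204.0 / 8.78 = 23.23 mg/L
k = ln2 / t½ = 0.693147 / 37.2 = 0.01863 h⁻¹
t = ln(C₀ / C) / k = ln(23.23 / 6.22) / 0.01863
  = ln(3.735) / 0.01863 = 1.318 / 0.01863 = 70.75 h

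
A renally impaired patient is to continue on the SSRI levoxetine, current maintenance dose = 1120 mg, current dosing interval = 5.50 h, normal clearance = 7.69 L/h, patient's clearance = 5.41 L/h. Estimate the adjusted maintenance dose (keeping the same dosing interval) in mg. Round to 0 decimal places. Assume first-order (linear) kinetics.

To keep the same average steady-state level, dosing rate must scale with clearance.
CL ratio = 5.41 / 7.69 = 0.7035
New dose (same interval) = 1120 × 0.7035 = 787.9 mg

788 mg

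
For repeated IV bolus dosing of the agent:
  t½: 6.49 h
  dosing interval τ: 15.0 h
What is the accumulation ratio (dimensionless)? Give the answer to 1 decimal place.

k = ln2 / t½ = 0.693147 / 6.49 = 0.1068 h⁻¹
e^(−kτ) = e^(−0.1068 × 15.0) = 0.2015
Accumulation ratio R = 1 / (1 − e^(−kτ)) = 1 / (1 − 0.2015) = 1.252

1.3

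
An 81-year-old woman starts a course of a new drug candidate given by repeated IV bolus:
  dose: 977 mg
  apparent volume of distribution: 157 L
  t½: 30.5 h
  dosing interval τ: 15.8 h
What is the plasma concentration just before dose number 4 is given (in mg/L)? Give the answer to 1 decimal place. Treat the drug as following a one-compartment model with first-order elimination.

C₀ per dose = Dose / Vd = 977 / 157 = 6.223 mg/L
k = ln2 / t½ = 0.693147 / 30.5 = 0.02273 h⁻¹
Fraction remaining after one interval: r = e^(−kτ) = e^(−0.02273 × 15.8) = 0.6983
Before dose 4, 3 doses have been given (aged 1τ, 2τ, 3τ).
C_trough = C₀ × (r + r² + … + r^3) = C₀ × r(1−r^3)/(1−r)
        = 6.223 × 0.6983 × (1 − 0.3405) / (1 − 0.6983) = 9.499 mg/L

9.5 mg/L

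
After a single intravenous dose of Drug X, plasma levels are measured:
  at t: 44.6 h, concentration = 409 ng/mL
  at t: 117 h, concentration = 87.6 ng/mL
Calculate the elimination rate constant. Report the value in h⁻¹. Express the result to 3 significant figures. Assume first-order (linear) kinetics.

0.0213 h⁻¹

k = ln(C₁/C₂) / (t₂ − t₁) = ln(409/87.6) / (117 − 44.6)
  = 1.541 / 72.40 = 0.02128 h⁻¹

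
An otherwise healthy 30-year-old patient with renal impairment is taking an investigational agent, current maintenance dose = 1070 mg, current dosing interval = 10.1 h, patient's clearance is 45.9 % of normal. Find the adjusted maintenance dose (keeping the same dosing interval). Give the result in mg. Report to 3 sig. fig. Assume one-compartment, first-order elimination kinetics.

To keep the same average steady-state level, dosing rate must scale with clearance.
CL ratio = 45.9 / 100 = 0.4590
New dose (same interval) = 1070 × 0.4590 = 491.1 mg

491 mg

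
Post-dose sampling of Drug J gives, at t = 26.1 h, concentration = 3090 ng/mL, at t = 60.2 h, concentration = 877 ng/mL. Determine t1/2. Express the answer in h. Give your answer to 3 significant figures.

18.8 h

k = ln(C₁/C₂) / (t₂ − t₁) = ln(3090/877) / (60.2 − 26.1)
  = 1.259 / 34.10 = 0.03692 h⁻¹
t½ = ln2 / k = 0.693147 / 0.03692 = 18.77 h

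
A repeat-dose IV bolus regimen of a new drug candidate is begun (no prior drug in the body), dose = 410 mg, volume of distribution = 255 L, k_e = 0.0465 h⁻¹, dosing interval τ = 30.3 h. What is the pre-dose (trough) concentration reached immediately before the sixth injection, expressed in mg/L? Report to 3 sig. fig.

C₀ per dose = Dose / Vd = 410 / 255 = 1.608 mg/L
Fraction remaining after one interval: r = e^(−kτ) = e^(−0.04650 × 30.3) = 0.2444
Before dose 6, 5 doses have been given (aged 1τ, 2τ, 3τ, 4τ, 5τ).
C_trough = C₀ × (r + r² + … + r^5) = C₀ × r(1−r^5)/(1−r)
        = 1.608 × 0.2444 × (1 − 0.0008720) / (1 − 0.2444) = 0.5197 mg/L

0.520 mg/L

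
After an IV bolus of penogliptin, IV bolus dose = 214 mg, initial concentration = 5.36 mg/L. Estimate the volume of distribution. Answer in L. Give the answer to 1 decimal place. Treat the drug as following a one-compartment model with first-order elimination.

39.9 L

Vd = Dose / C₀ = 214.0 / 5.36 = 39.93 L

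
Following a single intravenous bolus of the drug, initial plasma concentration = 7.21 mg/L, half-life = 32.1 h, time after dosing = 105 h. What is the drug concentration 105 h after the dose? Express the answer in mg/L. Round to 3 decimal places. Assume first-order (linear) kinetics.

k = ln2 / t½ = 0.693147 / 32.1 = 0.02159 h⁻¹
C = C₀ · e^(−k·t) = 7.210 × e^(−0.02159 × 105)
  = 7.210 × 0.1036 = 0.7470 mg/L

0.747 mg/L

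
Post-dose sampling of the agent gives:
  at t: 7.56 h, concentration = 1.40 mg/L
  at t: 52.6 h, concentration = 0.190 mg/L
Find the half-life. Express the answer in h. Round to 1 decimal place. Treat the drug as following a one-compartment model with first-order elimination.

15.6 h

k = ln(C₁/C₂) / (t₂ − t₁) = ln(1.40/0.190) / (52.6 − 7.56)
  = 1.997 / 45.04 = 0.04434 h⁻¹
t½ = ln2 / k = 0.693147 / 0.04434 = 15.63 h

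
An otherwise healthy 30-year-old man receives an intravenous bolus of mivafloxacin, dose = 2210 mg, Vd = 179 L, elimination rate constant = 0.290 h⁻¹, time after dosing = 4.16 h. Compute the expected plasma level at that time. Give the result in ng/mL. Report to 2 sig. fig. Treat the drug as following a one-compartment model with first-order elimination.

3700 ng/mL

C₀ = Dose / Vd = 2210 / 179 = 12.35 mg/L
C = C₀ · e^(−k·t) = 12.35 × e^(−0.2900 × 4.16)
  = 12.35 × 0.2993 = 3.696 mg/L
Convert: 3.696 mg/L × 1000 = 3696 ng/mL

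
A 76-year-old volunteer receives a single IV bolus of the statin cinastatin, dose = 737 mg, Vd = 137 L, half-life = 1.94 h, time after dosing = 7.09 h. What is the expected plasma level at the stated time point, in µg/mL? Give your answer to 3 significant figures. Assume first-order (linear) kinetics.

0.427 µg/mL

C₀ = Dose / Vd = 737.0 / 137 = 5.380 mg/L
k = ln2 / t½ = 0.693147 / 1.94 = 0.3573 h⁻¹
C = C₀ · e^(−k·t) = 5.380 × e^(−0.3573 × 7.09)
  = 5.380 × 0.07940 = 0.4272 mg/L
(0.4272 mg/L = 0.4272 µg/mL)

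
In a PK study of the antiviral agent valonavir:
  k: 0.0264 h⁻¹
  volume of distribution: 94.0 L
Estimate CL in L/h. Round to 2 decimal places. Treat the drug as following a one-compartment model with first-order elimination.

CL = k × Vd = 0.0264 × 94.0 = 2.482 L/h

2.48 L/h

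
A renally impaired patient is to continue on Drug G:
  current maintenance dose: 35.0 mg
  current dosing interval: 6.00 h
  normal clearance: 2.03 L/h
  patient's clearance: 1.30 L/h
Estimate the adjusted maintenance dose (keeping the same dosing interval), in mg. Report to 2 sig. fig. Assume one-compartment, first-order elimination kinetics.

22 mg

To keep the same average steady-state level, dosing rate must scale with clearance.
CL ratio = 1.30 / 2.03 = 0.6404
New dose (same interval) = 35.0 × 0.6404 = 22.41 mg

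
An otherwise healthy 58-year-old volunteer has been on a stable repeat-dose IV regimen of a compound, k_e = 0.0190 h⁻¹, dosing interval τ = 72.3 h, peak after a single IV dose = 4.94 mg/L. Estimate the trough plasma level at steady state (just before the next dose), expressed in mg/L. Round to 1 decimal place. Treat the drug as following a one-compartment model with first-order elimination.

e^(−kτ) = e^(−0.01900 × 72.3) = 0.2532
Accumulation ratio R = 1 / (1 − e^(−kτ)) = 1 / (1 − 0.2532) = 1.339
Steady-state trough = C₀ × R × e^(−kτ) = 4.94 × 1.339 × 0.2532 = 1.675 mg/L

1.7 mg/L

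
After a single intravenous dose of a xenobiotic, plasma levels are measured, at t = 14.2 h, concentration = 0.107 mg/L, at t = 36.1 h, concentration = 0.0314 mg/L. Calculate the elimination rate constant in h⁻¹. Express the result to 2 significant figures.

0.056 h⁻¹

k = ln(C₁/C₂) / (t₂ − t₁) = ln(0.107/0.0314) / (36.1 − 14.2)
  = 1.226 / 21.90 = 0.05598 h⁻¹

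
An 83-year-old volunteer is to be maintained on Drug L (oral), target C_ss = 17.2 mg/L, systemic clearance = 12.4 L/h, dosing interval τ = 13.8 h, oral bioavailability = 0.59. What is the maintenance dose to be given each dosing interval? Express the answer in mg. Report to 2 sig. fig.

At steady state, F × (Dose/τ) = Css × CL.
Dose = Css × CL × τ / F = 17.2 × 12.40 × 13.8 / 0.59 = 4989 mg

5000 mg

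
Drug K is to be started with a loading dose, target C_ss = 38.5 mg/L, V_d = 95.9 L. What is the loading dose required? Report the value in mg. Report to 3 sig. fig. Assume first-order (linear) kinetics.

3690 mg

LD = Css × Vd = 38.5 × 95.9 = 3692 mg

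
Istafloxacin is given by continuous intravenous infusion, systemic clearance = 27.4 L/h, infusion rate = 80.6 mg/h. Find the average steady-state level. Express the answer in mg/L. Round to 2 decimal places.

At steady state Css = R₀ / CL = 80.6 / 27.40 = 2.942 mg/L

2.94 mg/L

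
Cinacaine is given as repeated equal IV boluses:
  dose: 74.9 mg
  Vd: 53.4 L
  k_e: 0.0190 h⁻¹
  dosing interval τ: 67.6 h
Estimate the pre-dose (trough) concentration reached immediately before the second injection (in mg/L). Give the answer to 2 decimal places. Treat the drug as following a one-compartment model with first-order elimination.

0.39 mg/L

C₀ per dose = Dose / Vd = 74.9 / 53.4 = 1.403 mg/L
Fraction remaining after one interval: r = e^(−kτ) = e^(−0.01900 × 67.6) = 0.2768
Before dose 2, 1 dose has been given (aged 1τ).
C_trough = C₀ × r = 1.403 × 0.2768 = 0.3884 mg/L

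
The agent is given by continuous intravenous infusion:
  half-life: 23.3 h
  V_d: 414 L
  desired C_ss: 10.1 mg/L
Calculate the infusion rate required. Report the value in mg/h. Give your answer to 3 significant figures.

k = ln2 / t½ = 0.693147 / 23.3 = 0.02975 h⁻¹
CL = k × Vd = 0.02975 × 414 = 12.32 L/h
At steady state, infusion rate R₀ = Css × CL = 10.1 × 12.32 = 124.4 mg/h

124 mg/h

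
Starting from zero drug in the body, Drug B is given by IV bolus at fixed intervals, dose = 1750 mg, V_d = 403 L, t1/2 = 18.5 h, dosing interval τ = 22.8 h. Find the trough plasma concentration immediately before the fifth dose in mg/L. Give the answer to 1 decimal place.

3.1 mg/L

C₀ per dose = Dose / Vd = 1750 / 403 = 4.342 mg/L
k = ln2 / t½ = 0.693147 / 18.5 = 0.03747 h⁻¹
Fraction remaining after one interval: r = e^(−kτ) = e^(−0.03747 × 22.8) = 0.4256
Before dose 5, 4 doses have been given (aged 1τ, 2τ, 3τ, 4τ).
C_trough = C₀ × (r + r² + … + r^4) = C₀ × r(1−r^4)/(1−r)
        = 4.342 × 0.4256 × (1 − 0.03281) / (1 − 0.4256) = 3.112 mg/L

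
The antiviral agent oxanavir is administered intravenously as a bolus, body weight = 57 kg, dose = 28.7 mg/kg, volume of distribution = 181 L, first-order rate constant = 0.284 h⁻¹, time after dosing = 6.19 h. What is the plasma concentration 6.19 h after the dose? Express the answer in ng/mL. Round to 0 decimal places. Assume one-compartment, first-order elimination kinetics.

1558 ng/mL

Total dose = 28.7 × 57 = 1636 mg
C₀ = Dose / Vd = 1636 / 181 = 9.039 mg/L
C = C₀ · e^(−k·t) = 9.039 × e^(−0.2840 × 6.19)
  = 9.039 × 0.1724 = 1.558 mg/L
Convert: 1.558 mg/L × 1000 = 1558 ng/mL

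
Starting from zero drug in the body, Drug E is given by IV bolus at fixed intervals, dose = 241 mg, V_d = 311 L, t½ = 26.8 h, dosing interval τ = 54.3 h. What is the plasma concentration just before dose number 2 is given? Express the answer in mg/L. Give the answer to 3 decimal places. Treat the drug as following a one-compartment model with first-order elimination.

0.190 mg/L

C₀ per dose = Dose / Vd = 241 / 311 = 0.7749 mg/L
k = ln2 / t½ = 0.693147 / 26.8 = 0.02586 h⁻¹
Fraction remaining after one interval: r = e^(−kτ) = e^(−0.02586 × 54.3) = 0.2456
Before dose 2, 1 dose has been given (aged 1τ).
C_trough = C₀ × r = 0.7749 × 0.2456 = 0.1903 mg/L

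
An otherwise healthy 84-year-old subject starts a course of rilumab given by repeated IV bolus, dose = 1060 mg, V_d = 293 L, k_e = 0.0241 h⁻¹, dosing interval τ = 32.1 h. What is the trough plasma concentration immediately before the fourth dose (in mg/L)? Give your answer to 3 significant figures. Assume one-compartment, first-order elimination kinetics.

2.79 mg/L

C₀ per dose = Dose / Vd = 1060 / 293 = 3.618 mg/L
Fraction remaining after one interval: r = e^(−kτ) = e^(−0.02410 × 32.1) = 0.4613
Before dose 4, 3 doses have been given (aged 1τ, 2τ, 3τ).
C_trough = C₀ × (r + r² + … + r^3) = C₀ × r(1−r^3)/(1−r)
        = 3.618 × 0.4613 × (1 − 0.09816) / (1 − 0.4613) = 2.794 mg/L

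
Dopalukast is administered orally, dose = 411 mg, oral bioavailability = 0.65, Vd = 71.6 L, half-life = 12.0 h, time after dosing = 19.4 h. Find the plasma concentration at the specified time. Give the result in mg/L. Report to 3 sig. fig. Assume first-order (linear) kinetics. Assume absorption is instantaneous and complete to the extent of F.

Amount reaching circulation = F × Dose = 0.65 × 411.0 = 267.2 mg
C₀ = F·Dose / Vd = 267.2 / 71.6 = 3.732 mg/L
k = ln2 / t½ = 0.693147 / 12.0 = 0.05776 h⁻¹
C = C₀ · e^(−k·t) = 3.732 × e^(−0.05776 × 19.4)
  = 3.732 × 0.3261 = 1.217 mg/L

1.22 mg/L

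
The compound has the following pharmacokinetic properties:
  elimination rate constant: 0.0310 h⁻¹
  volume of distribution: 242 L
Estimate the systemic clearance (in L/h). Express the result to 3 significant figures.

7.50 L/h

CL = k × Vd = 0.0310 × 242 = 7.502 L/h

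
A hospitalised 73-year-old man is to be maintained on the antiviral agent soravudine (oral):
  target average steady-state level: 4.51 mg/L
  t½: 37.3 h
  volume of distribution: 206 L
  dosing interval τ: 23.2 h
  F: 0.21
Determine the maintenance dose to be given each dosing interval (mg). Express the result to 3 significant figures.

k = ln2 / t½ = 0.693147 / 37.3 = 0.01858 h⁻¹
CL = k × Vd = 0.01858 × 206 = 3.827 L/h
At steady state, F × (Dose/τ) = Css × CL.
Dose = Css × CL × τ / F = 4.51 × 3.827 × 23.2 / 0.21 = 1907 mg

1910 mg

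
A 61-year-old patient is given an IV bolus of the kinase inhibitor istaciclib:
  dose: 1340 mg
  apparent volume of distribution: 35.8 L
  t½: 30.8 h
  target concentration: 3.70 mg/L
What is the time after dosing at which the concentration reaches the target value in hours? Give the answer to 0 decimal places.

103 h

C₀ = Dose / Vd = 1340 / 35.8 = 37.43 mg/L
k = ln2 / t½ = 0.693147 / 30.8 = 0.02250 h⁻¹
t = ln(C₀ / C) / k = ln(37.43 / 3.70) / 0.02250
  = ln(10.12) / 0.02250 = 2.315 / 0.02250 = 102.9 h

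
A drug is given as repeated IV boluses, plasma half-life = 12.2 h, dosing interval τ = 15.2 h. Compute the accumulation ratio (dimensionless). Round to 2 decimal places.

k = ln2 / t½ = 0.693147 / 12.2 = 0.05682 h⁻¹
e^(−kτ) = e^(−0.05682 × 15.2) = 0.4216
Accumulation ratio R = 1 / (1 − e^(−kτ)) = 1 / (1 − 0.4216) = 1.729

1.73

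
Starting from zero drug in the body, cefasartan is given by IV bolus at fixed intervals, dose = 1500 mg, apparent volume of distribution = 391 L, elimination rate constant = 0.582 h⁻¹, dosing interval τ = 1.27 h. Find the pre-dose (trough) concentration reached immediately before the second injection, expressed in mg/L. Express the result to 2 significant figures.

C₀ per dose = Dose / Vd = 1500 / 391 = 3.836 mg/L
Fraction remaining after one interval: r = e^(−kτ) = e^(−0.5820 × 1.27) = 0.4775
Before dose 2, 1 dose has been given (aged 1τ).
C_trough = C₀ × r = 3.836 × 0.4775 = 1.832 mg/L

1.8 mg/L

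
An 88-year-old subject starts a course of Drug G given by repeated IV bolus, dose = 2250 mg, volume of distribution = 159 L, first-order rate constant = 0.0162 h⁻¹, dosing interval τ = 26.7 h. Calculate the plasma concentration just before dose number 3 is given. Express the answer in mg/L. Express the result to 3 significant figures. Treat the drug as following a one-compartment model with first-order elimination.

C₀ per dose = Dose / Vd = 2250 / 159 = 14.15 mg/L
Fraction remaining after one interval: r = e^(−kτ) = e^(−0.01620 × 26.7) = 0.6489
Before dose 3, 2 doses have been given (aged 1τ, 2τ).
C_trough = C₀ × (r + r²) = 14.15 × (0.6489 + 0.4211) = 15.14 mg/L

15.1 mg/L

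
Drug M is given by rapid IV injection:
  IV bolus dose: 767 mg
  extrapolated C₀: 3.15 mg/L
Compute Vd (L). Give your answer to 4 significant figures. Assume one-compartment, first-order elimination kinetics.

243.5 L

Vd = Dose / C₀ = 767.0 / 3.15 = 243.5 L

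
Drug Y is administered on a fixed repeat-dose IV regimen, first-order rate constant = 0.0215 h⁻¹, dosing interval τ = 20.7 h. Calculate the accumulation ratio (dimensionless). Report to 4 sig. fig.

2.784

e^(−kτ) = e^(−0.02150 × 20.7) = 0.6408
Accumulation ratio R = 1 / (1 − e^(−kτ)) = 1 / (1 − 0.6408) = 2.784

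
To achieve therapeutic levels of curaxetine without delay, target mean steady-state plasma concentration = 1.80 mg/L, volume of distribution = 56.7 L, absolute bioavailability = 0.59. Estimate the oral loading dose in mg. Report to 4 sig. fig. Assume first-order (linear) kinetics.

LD = Css × Vd / F = 1.80 × 56.7 / 0.59 = 173.0 mg

173.0 mg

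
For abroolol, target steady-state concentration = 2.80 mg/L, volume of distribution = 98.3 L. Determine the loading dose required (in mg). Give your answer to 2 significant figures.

LD = Css × Vd = 2.80 × 98.3 = 275.2 mg

280 mg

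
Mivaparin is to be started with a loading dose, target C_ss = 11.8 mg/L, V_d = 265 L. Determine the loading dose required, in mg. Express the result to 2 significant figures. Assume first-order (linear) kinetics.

LD = Css × Vd = 11.8 × 265 = 3127 mg

3100 mg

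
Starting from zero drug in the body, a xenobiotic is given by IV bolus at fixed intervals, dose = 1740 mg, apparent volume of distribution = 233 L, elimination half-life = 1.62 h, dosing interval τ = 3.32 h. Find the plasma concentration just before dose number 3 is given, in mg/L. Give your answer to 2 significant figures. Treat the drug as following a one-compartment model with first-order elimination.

2.2 mg/L

C₀ per dose = Dose / Vd = 1740 / 233 = 7.468 mg/L
k = ln2 / t½ = 0.693147 / 1.62 = 0.4279 h⁻¹
Fraction remaining after one interval: r = e^(−kτ) = e^(−0.4279 × 3.32) = 0.2416
Before dose 3, 2 doses have been given (aged 1τ, 2τ).
C_trough = C₀ × (r + r²) = 7.468 × (0.2416 + 0.05837) = 2.240 mg/L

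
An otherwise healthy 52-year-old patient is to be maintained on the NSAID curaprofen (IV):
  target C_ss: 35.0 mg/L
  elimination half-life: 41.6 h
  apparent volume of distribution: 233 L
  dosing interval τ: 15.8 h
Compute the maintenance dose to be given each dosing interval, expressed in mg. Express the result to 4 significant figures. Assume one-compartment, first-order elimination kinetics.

k = ln2 / t½ = 0.693147 / 41.6 = 0.01666 h⁻¹
CL = k × Vd = 0.01666 × 233 = 3.882 L/h
At steady state, Dose/τ = Css × CL.
Dose = Css × CL × τ = 35.0 × 3.882 × 15.8 = 2147 mg

2147 mg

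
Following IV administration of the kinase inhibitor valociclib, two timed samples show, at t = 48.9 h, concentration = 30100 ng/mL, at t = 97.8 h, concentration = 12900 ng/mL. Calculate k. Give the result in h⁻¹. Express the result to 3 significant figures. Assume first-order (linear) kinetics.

0.0173 h⁻¹

k = ln(C₁/C₂) / (t₂ − t₁) = ln(30100/12900) / (97.8 − 48.9)
  = 0.8473 / 48.90 = 0.01733 h⁻¹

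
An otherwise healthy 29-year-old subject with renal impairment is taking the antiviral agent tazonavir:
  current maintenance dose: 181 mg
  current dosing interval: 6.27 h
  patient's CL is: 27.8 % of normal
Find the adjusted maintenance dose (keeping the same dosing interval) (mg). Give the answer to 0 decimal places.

50 mg

To keep the same average steady-state level, dosing rate must scale with clearance.
CL ratio = 27.8 / 100 = 0.2780
New dose (same interval) = 181 × 0.2780 = 50.32 mg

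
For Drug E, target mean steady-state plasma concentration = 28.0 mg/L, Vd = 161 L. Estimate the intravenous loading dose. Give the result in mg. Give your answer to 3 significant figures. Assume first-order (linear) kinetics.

LD = Css × Vd = 28.0 × 161 = 4508 mg

4510 mg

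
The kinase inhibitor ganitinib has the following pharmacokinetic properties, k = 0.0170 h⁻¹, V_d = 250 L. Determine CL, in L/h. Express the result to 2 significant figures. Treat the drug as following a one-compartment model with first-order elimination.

CL = k × Vd = 0.0170 × 250 = 4.250 L/h

4.3 L/h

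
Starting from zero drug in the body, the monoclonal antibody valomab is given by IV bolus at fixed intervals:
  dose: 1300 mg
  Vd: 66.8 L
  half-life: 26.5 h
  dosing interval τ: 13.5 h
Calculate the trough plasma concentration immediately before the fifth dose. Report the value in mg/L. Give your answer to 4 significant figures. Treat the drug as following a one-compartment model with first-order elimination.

34.76 mg/L

C₀ per dose = Dose / Vd = 1300 / 66.8 = 19.46 mg/L
k = ln2 / t½ = 0.693147 / 26.5 = 0.02616 h⁻¹
Fraction remaining after one interval: r = e^(−kτ) = e^(−0.02616 × 13.5) = 0.7025
Before dose 5, 4 doses have been given (aged 1τ, 2τ, 3τ, 4τ).
C_trough = C₀ × (r + r² + … + r^4) = C₀ × r(1−r^4)/(1−r)
        = 19.46 × 0.7025 × (1 − 0.2435) / (1 − 0.7025) = 34.76 mg/L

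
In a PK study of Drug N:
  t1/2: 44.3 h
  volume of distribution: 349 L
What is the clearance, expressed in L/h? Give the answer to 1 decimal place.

5.5 L/h

k = ln2 / t½ = 0.693147 / 44.3 = 0.01565 h⁻¹
CL = k × Vd = 0.01565 × 349 = 5.462 L/h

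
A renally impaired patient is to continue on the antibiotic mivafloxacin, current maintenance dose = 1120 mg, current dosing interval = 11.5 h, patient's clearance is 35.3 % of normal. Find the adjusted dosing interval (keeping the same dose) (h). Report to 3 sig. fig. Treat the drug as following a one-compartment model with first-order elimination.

32.6 h

To keep the same average steady-state level, dosing rate must scale with clearance.
CL ratio = 35.3 / 100 = 0.3530
New interval (same dose) = 11.5 / 0.3530 = 32.58 h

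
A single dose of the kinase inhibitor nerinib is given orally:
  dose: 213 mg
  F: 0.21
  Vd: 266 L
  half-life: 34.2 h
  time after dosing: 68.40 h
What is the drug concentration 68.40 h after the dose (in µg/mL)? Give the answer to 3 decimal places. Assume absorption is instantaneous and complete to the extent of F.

0.042 µg/mL

Amount reaching circulation = F × Dose = 0.21 × 213.0 = 44.73 mg
C₀ = F·Dose / Vd = 44.73 / 266 = 0.1682 mg/L
k = ln2 / t½ = 0.693147 / 34.2 = 0.02027 h⁻¹
t / t½ = 68.40 / 34.2 = 2 half-lives
C = C₀ × (1/2)^2 = 0.1682 × 0.2500 = 0.04205 mg/L
(0.04205 mg/L = 0.04205 µg/mL)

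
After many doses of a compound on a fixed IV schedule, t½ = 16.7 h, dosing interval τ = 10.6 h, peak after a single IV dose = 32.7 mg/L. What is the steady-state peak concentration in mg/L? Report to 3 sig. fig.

k = ln2 / t½ = 0.693147 / 16.7 = 0.04151 h⁻¹
e^(−kτ) = e^(−0.04151 × 10.6) = 0.6440
Accumulation ratio R = 1 / (1 − e^(−kτ)) = 1 / (1 − 0.6440) = 2.809
Steady-state peak = C₀ × R = 32.7 × 2.809 = 91.85 mg/L

91.9 mg/L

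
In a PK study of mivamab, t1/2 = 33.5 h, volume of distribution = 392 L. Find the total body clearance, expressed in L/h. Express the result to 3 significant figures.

k = ln2 / t½ = 0.693147 / 33.5 = 0.02069 h⁻¹
CL = k × Vd = 0.02069 × 392 = 8.110 L/h

8.11 L/h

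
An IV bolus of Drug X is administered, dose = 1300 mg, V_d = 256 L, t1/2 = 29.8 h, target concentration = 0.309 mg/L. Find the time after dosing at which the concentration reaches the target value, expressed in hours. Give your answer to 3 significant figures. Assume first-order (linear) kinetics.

C₀ = Dose / Vd = 1300 / 256 = 5.078 mg/L
k = ln2 / t½ = 0.693147 / 29.8 = 0.02326 h⁻¹
t = ln(C₀ / C) / k = ln(5.078 / 0.309) / 0.02326
  = ln(16.43) / 0.02326 = 2.799 / 0.02326 = 120.3 h

120 h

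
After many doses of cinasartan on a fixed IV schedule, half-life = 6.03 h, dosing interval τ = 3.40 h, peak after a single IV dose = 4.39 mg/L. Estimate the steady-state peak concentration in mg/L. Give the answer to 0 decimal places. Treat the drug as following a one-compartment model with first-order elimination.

k = ln2 / t½ = 0.693147 / 6.03 = 0.1149 h⁻¹
e^(−kτ) = e^(−0.1149 × 3.40) = 0.6766
Accumulation ratio R = 1 / (1 − e^(−kτ)) = 1 / (1 − 0.6766) = 3.092
Steady-state peak = C₀ × R = 4.39 × 3.092 = 13.57 mg/L

14 mg/L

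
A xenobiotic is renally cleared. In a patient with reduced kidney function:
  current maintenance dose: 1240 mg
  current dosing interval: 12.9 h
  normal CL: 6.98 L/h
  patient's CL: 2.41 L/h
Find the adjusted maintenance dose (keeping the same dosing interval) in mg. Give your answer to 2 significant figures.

430 mg

To keep the same average steady-state level, dosing rate must scale with clearance.
CL ratio = 2.41 / 6.98 = 0.3453
New dose (same interval) = 1240 × 0.3453 = 428.2 mg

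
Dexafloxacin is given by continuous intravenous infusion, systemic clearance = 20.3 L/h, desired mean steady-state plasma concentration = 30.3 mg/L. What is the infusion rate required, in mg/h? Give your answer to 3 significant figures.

615 mg/h

At steady state, infusion rate R₀ = Css × CL = 30.3 × 20.30 = 615.1 mg/h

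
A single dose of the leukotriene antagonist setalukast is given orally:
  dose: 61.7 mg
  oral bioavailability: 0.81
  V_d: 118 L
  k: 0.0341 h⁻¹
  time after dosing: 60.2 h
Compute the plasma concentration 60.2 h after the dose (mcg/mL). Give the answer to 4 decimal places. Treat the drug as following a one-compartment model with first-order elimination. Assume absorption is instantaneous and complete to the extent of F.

0.0544 mcg/mL

Amount reaching circulation = F × Dose = 0.81 × 61.70 = 49.98 mg
C₀ = F·Dose / Vd = 49.98 / 118 = 0.4236 mg/L
C = C₀ · e^(−k·t) = 0.4236 × e^(−0.03410 × 60.2)
  = 0.4236 × 0.1284 = 0.05439 mg/L
(0.05439 mg/L = 0.05439 mcg/mL)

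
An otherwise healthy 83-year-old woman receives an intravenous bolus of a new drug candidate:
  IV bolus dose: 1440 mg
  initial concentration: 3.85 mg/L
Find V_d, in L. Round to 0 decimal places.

374 L

Vd = Dose / C₀ = 1440 / 3.85 = 374.0 L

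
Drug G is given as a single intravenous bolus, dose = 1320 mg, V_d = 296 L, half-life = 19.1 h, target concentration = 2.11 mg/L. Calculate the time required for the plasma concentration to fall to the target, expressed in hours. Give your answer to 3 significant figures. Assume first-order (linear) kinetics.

20.6 h

C₀ = Dose / Vd = 1320 / 296 = 4.459 mg/L
k = ln2 / t½ = 0.693147 / 19.1 = 0.03629 h⁻¹
t = ln(C₀ / C) / k = ln(4.459 / 2.11) / 0.03629
  = ln(2.113) / 0.03629 = 0.7481 / 0.03629 = 20.61 h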